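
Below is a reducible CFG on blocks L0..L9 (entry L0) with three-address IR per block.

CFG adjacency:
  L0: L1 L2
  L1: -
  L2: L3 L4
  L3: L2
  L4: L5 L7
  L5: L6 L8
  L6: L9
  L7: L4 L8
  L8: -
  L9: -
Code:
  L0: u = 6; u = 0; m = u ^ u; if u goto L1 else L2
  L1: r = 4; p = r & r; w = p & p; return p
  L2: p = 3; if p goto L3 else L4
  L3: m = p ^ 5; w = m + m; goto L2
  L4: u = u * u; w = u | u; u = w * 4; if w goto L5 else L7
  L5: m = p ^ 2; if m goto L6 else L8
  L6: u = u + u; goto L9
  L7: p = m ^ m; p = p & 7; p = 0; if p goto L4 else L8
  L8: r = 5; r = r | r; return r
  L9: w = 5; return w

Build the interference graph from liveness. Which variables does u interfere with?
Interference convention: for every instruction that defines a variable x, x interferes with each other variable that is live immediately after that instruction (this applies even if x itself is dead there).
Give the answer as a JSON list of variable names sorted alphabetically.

def/use:
  L0 def {m,u} use ∅
  L1 def {p,r,w} use ∅
  L2 def {p} use ∅
  L3 def {m,w} use {p}
  L4 def {u,w} use {u}
  L5 def {m} use {p}
  L6 def {u} use {u}
  L7 def {p} use {m}
  L8 def {r} use ∅
  L9 def {w} use ∅

Backward fixpoint:
  L0: in=∅ out={m,u}
  L1: in=∅ out=∅
  L2: in={m,u} out={m,p,u}
  L3: in={p,u} out={m,u}
  L4: in={m,p,u} out={m,p,u}
  L5: in={p,u} out={u}
  L6: in={u} out=∅
  L7: in={m,u} out={m,p,u}
  L8: in=∅ out=∅
  L9: in=∅ out=∅

Interference:
  m: {p,u,w}
  p: {m,u,w}
  r: ∅
  u: {m,p,w}
  w: {m,p,u}

N(u) = ["m", "p", "w"]

Answer: ["m", "p", "w"]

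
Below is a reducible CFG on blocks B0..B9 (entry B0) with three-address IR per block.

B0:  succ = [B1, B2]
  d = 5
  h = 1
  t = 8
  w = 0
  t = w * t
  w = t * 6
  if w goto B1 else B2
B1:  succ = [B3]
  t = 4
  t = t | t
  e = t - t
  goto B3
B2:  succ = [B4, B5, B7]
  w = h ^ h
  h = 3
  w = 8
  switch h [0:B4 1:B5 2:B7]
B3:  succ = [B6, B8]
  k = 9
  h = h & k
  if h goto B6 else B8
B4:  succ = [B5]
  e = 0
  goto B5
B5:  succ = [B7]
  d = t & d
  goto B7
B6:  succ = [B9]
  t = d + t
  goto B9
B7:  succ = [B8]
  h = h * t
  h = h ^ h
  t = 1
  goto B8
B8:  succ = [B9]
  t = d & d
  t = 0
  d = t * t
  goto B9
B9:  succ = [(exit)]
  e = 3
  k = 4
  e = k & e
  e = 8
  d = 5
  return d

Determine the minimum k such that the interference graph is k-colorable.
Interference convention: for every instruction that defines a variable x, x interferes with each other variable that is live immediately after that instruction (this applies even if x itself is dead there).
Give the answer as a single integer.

Per-block:
  B0 def {d,h,t,w} use ∅
  B1 def {e,t} use ∅
  B2 def {h,w} use {h}
  B3 def {h,k} use {h}
  B4 def {e} use ∅
  B5 def {d} use {d,t}
  B6 def {t} use {d,t}
  B7 def {h,t} use {h,t}
  B8 def {d,t} use {d}
  B9 def {d,e,k} use ∅

Live sets:
  B0 li=∅ lo={d,h,t}
  B1 li={d,h} lo={d,h,t}
  B2 li={d,h,t} lo={d,h,t}
  B3 li={d,h,t} lo={d,t}
  B4 li={d,h,t} lo={d,h,t}
  B5 li={d,h,t} lo={d,h,t}
  B6 li={d,t} lo=∅
  B7 li={d,h,t} lo={d}
  B8 li={d} lo=∅
  B9 li=∅ lo=∅

Interfere edges:
  d↔{e,h,k,t,w}
  e↔{d,h,k,t}
  h↔{d,e,k,t,w}
  k↔{d,e,h,t}
  t↔{d,e,h,k,w}
  w↔{d,h,t}

Chromatic number:
  {d,e,h,k,t} pairwise interfere (5-clique) ⇒ χ ≥ 5
  5-colouring: r0={d}  r1={h}  r2={t}  r3={e,w}  r4={k}
  χ = 5

Answer: 5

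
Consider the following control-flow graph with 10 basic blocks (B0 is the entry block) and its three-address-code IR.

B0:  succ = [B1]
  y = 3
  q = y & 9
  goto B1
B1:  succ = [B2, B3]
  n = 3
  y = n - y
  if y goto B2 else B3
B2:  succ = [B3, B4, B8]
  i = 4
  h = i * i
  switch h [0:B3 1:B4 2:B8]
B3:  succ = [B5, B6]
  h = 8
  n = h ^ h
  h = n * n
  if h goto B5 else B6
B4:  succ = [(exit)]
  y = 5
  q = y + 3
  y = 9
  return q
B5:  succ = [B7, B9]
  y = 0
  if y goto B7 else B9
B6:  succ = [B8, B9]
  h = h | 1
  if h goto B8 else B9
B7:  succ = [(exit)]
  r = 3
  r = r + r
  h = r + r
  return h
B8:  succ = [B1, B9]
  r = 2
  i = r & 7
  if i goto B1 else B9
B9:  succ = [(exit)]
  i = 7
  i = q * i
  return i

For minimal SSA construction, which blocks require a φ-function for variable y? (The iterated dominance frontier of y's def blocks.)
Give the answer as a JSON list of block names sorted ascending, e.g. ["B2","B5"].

idom tree: B1←B0 B2←B1 B3←B1 B4←B2 B5←B3 B6←B3 B7←B5 B8←B1 B9←B1
Dom∩ at merges:
  B1: preds {B0,B8}: {B0} ∩ {B0,B1,B8} = {B0}; idom=B0
  B3: preds {B1,B2}: {B0,B1} ∩ {B0,B1,B2} = {B0,B1}; idom=B1
  B8: preds {B2,B6}: {B0,B1,B2} ∩ {B0,B1,B3,B6} = {B0,B1}; idom=B1
  B9: preds {B5,B6,B8}: {B0,B1,B3,B5} ∩ {B0,B1,B3,B6} ∩ {B0,B1,B8} = {B0,B1}; idom=B1

DF derivation:
  B1←B0: walk · to B0
  B1←B8: walk B8→B1 to B0
  B3←B1: walk · to B1
  B3←B2: walk B2 to B1
  B8←B2: walk B2 to B1
  B8←B6: walk B6→B3 to B1
  B9←B5: walk B5→B3 to B1
  B9←B6: walk B6→B3 to B1
  B9←B8: walk B8 to B1
  B0: DF=∅
  B1: DF={B1}
  B2: DF={B3,B8}
  B3: DF={B8,B9}
  B4: DF=∅
  B5: DF={B9}
  B6: DF={B8,B9}
  B7: DF=∅
  B8: DF={B1,B9}
  B9: DF=∅

φ for y: defs {B0,B1,B4,B5}
  DF⁺ = {B1,B9}

Answer: ["B1", "B9"]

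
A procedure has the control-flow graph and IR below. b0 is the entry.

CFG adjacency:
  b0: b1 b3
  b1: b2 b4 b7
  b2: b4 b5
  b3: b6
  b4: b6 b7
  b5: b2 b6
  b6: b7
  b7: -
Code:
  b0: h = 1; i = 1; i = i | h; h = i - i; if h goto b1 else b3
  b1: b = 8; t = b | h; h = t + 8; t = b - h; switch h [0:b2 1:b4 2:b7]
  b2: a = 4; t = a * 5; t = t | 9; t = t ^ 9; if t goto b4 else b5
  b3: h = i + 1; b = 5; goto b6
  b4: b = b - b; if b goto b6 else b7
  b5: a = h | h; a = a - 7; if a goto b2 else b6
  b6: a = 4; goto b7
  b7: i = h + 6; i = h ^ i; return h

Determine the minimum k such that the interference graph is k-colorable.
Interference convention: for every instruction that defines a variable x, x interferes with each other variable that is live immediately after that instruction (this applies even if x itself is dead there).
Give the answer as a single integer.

Per-block:
  b0: def={h,i} ue=∅
  b1: def={b,h,t} ue={h}
  b2: def={a,t} ue=∅
  b3: def={b,h} ue={i}
  b4: def={b} ue={b}
  b5: def={a} ue={h}
  b6: def={a} ue=∅
  b7: def={i} ue={h}

Backward fixpoint:
  b0 li=∅ lo={h,i}
  b1 li={h} lo={b,h}
  b2 li={b,h} lo={b,h}
  b3 li={i} lo={h}
  b4 li={b,h} lo={h}
  b5 li={b,h} lo={b,h}
  b6 li={h} lo={h}
  b7 li={h} lo=∅

Conflict graph:
  a: {b,h}
  b: {a,h,t}
  h: {a,b,i,t}
  i: {h}
  t: {b,h}

Colouring:
  clique {a,b,h} ⇒ need ≥ 3
  3-colouring: r0={h}  r1={b,i}  r2={a,t}
  χ = 3

Answer: 3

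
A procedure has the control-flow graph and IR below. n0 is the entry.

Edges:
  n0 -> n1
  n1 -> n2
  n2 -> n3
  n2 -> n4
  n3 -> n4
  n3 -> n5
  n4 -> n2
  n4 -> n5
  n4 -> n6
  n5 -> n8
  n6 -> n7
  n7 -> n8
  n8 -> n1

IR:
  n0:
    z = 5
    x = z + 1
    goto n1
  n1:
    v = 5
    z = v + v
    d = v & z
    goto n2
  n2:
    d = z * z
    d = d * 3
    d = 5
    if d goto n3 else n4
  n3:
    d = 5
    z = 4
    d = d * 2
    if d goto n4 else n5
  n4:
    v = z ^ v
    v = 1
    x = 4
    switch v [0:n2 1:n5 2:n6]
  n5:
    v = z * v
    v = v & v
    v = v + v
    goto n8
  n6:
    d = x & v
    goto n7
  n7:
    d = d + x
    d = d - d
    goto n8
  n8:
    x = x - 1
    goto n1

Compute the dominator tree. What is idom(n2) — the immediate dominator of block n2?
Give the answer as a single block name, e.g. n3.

Answer: n1

Derivation:
idom tree: n1←n0 n2←n1 n3←n2 n4←n2 n5←n2 n6←n4 n7←n6 n8←n2
Dom at joins:
  n1: preds {n0,n8}: {n0} ∩ {n0,n1,n2,n8} = {n0}; idom=n0
  n2: preds {n1,n4}: {n0,n1} ∩ {n0,n1,n2,n4} = {n0,n1}; idom=n1
  n4: preds {n2,n3}: {n0,n1,n2} ∩ {n0,n1,n2,n3} = {n0,n1,n2}; idom=n2
  n5: preds {n3,n4}: {n0,n1,n2,n3} ∩ {n0,n1,n2,n4} = {n0,n1,n2}; idom=n2
  n8: preds {n5,n7}: {n0,n1,n2,n5} ∩ {n0,n1,n2,n4,n6,n7} = {n0,n1,n2}; idom=n2

idom(n2) = n1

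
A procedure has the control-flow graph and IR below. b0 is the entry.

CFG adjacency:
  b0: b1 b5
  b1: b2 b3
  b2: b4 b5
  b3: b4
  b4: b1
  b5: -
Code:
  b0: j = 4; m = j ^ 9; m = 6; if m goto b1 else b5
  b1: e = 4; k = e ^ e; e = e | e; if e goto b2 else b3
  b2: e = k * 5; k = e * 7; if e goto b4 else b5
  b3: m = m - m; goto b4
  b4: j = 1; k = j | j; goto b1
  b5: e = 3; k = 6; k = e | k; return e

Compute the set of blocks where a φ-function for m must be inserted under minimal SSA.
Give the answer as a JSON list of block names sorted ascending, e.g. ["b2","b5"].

Answer: ["b1", "b4", "b5"]

Analysis:
idom tree: b1←b0 b2←b1 b3←b1 b4←b1 b5←b0
Join-block Dom:
  b1: preds {b0,b4}: {b0} ∩ {b0,b1,b4} = {b0}; idom=b0
  b4: preds {b2,b3}: {b0,b1,b2} ∩ {b0,b1,b3} = {b0,b1}; idom=b1
  b5: preds {b0,b2}: {b0} ∩ {b0,b1,b2} = {b0}; idom=b0

DF derivation:
  join b1 pred b0: · stop@b0
  join b1 pred b4: b4→b1 stop@b0
  join b4 pred b2: b2 stop@b1
  join b4 pred b3: b3 stop@b1
  join b5 pred b0: · stop@b0
  join b5 pred b2: b2→b1 stop@b0
  DF(b0)=∅
  DF(b1)={b1,b5}
  DF(b2)={b4,b5}
  DF(b3)={b4}
  DF(b4)={b1}
  DF(b5)=∅

φ for m: defs {b0,b3}
  DF⁺ = {b1,b4,b5}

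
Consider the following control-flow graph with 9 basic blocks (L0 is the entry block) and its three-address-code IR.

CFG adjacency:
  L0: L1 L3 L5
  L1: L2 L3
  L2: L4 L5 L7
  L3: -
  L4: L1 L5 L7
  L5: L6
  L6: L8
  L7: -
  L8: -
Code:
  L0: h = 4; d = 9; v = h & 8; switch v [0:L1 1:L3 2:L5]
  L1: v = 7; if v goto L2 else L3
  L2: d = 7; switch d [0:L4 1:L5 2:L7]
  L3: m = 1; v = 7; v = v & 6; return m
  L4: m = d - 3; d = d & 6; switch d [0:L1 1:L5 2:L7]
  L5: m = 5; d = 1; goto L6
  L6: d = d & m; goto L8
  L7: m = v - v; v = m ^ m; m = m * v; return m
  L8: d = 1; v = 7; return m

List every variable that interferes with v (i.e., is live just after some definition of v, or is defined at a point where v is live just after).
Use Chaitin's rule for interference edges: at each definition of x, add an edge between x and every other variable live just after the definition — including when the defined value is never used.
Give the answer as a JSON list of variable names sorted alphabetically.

Answer: ["d", "m"]

Analysis:
Per-block:
  L0: def={d,h,v} ue=∅
  L1: def={v} ue=∅
  L2: def={d} ue=∅
  L3: def={m,v} ue=∅
  L4: def={d,m} ue={d}
  L5: def={d,m} ue=∅
  L6: def={d} ue={d,m}
  L7: def={m,v} ue={v}
  L8: def={d,v} ue={m}

Live sets:
  live L0: ∅→∅
  live L1: ∅→{v}
  live L2: {v}→{d,v}
  live L3: ∅→∅
  live L4: {d,v}→{v}
  live L5: ∅→{d,m}
  live L6: {d,m}→{m}
  live L7: {v}→∅
  live L8: {m}→∅

Interfere edges:
  d↔{h,m,v}
  h↔{d}
  m↔{d,v}
  v↔{d,m}

N(v) = ["d", "m"]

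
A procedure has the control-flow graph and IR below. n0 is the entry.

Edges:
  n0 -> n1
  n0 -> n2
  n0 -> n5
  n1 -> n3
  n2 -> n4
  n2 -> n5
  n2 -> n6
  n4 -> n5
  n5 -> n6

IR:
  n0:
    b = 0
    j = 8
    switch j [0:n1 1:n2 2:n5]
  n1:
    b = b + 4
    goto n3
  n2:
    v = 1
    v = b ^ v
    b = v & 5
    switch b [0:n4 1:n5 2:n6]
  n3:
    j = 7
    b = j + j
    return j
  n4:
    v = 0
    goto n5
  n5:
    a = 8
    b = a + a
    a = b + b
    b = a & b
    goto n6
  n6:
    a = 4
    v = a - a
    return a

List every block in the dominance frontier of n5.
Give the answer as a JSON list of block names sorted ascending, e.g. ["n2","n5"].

idom tree: n1←n0 n2←n0 n3←n1 n4←n2 n5←n0 n6←n0
Join-block Dom:
  n5: preds {n0,n2,n4}: {n0} ∩ {n0,n2} ∩ {n0,n2,n4} = {n0}; idom=n0
  n6: preds {n2,n5}: {n0,n2} ∩ {n0,n5} = {n0}; idom=n0

DF derivation:
  join n5 pred n0: · stop@n0
  join n5 pred n2: n2 stop@n0
  join n5 pred n4: n4→n2 stop@n0
  join n6 pred n2: n2 stop@n0
  join n6 pred n5: n5 stop@n0
  n0: DF=∅
  n1: DF=∅
  n2: DF={n5,n6}
  n3: DF=∅
  n4: DF={n5}
  n5: DF={n6}
  n6: DF=∅

DF(n5) = ["n6"]

Answer: ["n6"]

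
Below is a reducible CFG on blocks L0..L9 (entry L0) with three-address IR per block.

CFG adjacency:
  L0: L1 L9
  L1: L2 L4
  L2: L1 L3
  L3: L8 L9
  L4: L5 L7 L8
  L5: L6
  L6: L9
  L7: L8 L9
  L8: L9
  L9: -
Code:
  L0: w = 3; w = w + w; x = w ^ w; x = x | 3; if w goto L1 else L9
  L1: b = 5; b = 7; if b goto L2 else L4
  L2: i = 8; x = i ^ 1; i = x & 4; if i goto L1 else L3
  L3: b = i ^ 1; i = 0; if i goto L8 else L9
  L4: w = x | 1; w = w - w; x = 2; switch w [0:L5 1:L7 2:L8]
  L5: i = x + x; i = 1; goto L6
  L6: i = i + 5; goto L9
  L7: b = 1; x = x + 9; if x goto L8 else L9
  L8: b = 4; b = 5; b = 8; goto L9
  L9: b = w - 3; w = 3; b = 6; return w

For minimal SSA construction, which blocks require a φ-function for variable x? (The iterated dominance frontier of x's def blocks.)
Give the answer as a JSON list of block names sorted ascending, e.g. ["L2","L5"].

Answer: ["L1", "L8", "L9"]

Derivation:
idom tree: L1←L0 L2←L1 L3←L2 L4←L1 L5←L4 L6←L5 L7←L4 L8←L1 L9←L0
Dom at joins:
  L1: preds {L0,L2}: {L0} ∩ {L0,L1,L2} = {L0}; idom=L0
  L8: preds {L3,L4,L7}: {L0,L1,L2,L3} ∩ {L0,L1,L4} ∩ {L0,L1,L4,L7} = {L0,L1}; idom=L1
  L9: preds {L0,L3,L6,L7,L8}: {L0} ∩ {L0,L1,L2,L3} ∩ {L0,L1,L4,L5,L6} ∩ {L0,L1,L4,L7} ∩ {L0,L1,L8} = {L0}; idom=L0

DF walk-up:
  join L1 pred L0: · stop@L0
  join L1 pred L2: L2→L1 stop@L0
  join L8 pred L3: L3→L2 stop@L1
  join L8 pred L4: L4 stop@L1
  join L8 pred L7: L7→L4 stop@L1
  join L9 pred L0: · stop@L0
  join L9 pred L3: L3→L2→L1 stop@L0
  join L9 pred L6: L6→L5→L4→L1 stop@L0
  join L9 pred L7: L7→L4→L1 stop@L0
  join L9 pred L8: L8→L1 stop@L0
  DF(L0)=∅
  DF(L1)={L1,L9}
  DF(L2)={L1,L8,L9}
  DF(L3)={L8,L9}
  DF(L4)={L8,L9}
  DF(L5)={L9}
  DF(L6)={L9}
  DF(L7)={L8,L9}
  DF(L8)={L9}
  DF(L9)=∅

φ for x: defs {L0,L2,L4,L7}
  DF⁺ = {L1,L8,L9}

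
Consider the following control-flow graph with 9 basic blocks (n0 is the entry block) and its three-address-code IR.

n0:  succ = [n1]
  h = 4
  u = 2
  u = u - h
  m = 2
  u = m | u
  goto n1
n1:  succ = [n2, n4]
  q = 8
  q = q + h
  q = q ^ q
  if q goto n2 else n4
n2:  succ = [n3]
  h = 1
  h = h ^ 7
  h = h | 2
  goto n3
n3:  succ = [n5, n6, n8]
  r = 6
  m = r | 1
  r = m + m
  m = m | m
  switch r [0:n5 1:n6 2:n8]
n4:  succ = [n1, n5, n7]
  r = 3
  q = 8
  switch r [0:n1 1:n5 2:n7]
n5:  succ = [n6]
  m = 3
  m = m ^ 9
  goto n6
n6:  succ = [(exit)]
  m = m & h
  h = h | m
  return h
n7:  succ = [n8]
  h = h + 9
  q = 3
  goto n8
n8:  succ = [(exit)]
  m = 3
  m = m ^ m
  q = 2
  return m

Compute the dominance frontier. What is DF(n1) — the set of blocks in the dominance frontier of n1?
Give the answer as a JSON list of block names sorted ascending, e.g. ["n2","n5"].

Answer: ["n1"]

Working:
idom tree: n1←n0 n2←n1 n3←n2 n4←n1 n5←n1 n6←n1 n7←n4 n8←n1
Join-block Dom:
  n1: preds {n0,n4}: {n0} ∩ {n0,n1,n4} = {n0}; idom=n0
  n5: preds {n3,n4}: {n0,n1,n2,n3} ∩ {n0,n1,n4} = {n0,n1}; idom=n1
  n6: preds {n3,n5}: {n0,n1,n2,n3} ∩ {n0,n1,n5} = {n0,n1}; idom=n1
  n8: preds {n3,n7}: {n0,n1,n2,n3} ∩ {n0,n1,n4,n7} = {n0,n1}; idom=n1

Frontier:
  n1←n0: walk · to n0
  n1←n4: walk n4→n1 to n0
  n5←n3: walk n3→n2 to n1
  n5←n4: walk n4 to n1
  n6←n3: walk n3→n2 to n1
  n6←n5: walk n5 to n1
  n8←n3: walk n3→n2 to n1
  n8←n7: walk n7→n4 to n1
  n0 → ∅
  n1 → {n1}
  n2 → {n5,n6,n8}
  n3 → {n5,n6,n8}
  n4 → {n1,n5,n8}
  n5 → {n6}
  n6 → ∅
  n7 → {n8}
  n8 → ∅

DF(n1) = ["n1"]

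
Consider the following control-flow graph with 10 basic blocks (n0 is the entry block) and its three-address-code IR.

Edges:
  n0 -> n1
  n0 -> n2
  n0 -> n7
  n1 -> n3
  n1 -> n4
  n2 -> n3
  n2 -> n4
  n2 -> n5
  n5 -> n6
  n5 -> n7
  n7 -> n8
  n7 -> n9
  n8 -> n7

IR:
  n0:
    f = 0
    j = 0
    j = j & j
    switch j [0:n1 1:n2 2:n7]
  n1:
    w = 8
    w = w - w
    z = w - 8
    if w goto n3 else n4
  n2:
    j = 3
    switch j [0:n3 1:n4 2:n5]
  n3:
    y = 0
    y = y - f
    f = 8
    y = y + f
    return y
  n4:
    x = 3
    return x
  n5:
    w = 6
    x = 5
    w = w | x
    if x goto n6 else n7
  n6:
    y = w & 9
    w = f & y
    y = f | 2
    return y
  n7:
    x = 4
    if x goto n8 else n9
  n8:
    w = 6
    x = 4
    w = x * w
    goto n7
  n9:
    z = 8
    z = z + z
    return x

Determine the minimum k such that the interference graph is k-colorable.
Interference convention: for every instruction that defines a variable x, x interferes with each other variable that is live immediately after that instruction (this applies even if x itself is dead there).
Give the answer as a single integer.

Answer: 4

Analysis:
def/use:
  n0: def={f,j} ue=∅
  n1: def={w,z} ue=∅
  n2: def={j} ue=∅
  n3: def={f,y} ue={f}
  n4: def={x} ue=∅
  n5: def={w,x} ue=∅
  n6: def={w,y} ue={f,w}
  n7: def={x} ue=∅
  n8: def={w,x} ue=∅
  n9: def={z} ue={x}

Backward fixpoint:
  n0 li=∅ lo={f}
  n1 li={f} lo={f}
  n2 li={f} lo={f}
  n3 li={f} lo=∅
  n4 li=∅ lo=∅
  n5 li={f} lo={f,w}
  n6 li={f,w} lo=∅
  n7 li=∅ lo={x}
  n8 li=∅ lo=∅
  n9 li={x} lo=∅

Interfere edges:
  f↔{j,w,x,y,z}
  j↔{f}
  w↔{f,x,z}
  x↔{f,w,z}
  y↔{f}
  z↔{f,w,x}

Registers:
  {f,w,x,z} pairwise interfere (4-clique) ⇒ χ ≥ 4
  assign f→r0 j→r1 w→r1 x→r2 y→r1 z→r3 — no edge inside a register ⇒ χ ≤ 4
  χ = 4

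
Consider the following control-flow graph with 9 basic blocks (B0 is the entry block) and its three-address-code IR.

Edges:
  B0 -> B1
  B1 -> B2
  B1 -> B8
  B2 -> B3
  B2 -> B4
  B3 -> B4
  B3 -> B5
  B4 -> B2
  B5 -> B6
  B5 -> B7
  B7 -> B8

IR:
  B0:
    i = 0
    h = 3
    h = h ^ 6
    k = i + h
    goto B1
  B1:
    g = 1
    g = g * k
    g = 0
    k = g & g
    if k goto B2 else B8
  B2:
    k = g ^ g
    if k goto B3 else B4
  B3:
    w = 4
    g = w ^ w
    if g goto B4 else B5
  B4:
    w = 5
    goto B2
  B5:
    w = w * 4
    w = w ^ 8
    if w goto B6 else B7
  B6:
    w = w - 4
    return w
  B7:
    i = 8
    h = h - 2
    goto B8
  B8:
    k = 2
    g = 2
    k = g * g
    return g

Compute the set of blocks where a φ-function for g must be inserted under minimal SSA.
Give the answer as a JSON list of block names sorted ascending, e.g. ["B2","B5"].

idom tree: B1←B0 B2←B1 B3←B2 B4←B2 B5←B3 B6←B5 B7←B5 B8←B1
Join-block Dom:
  B2: preds {B1,B4}: {B0,B1} ∩ {B0,B1,B2,B4} = {B0,B1}; idom=B1
  B4: preds {B2,B3}: {B0,B1,B2} ∩ {B0,B1,B2,B3} = {B0,B1,B2}; idom=B2
  B8: preds {B1,B7}: {B0,B1} ∩ {B0,B1,B2,B3,B5,B7} = {B0,B1}; idom=B1

Frontier:
  B2←B1: walk · to B1
  B2←B4: walk B4→B2 to B1
  B4←B2: walk · to B2
  B4←B3: walk B3 to B2
  B8←B1: walk · to B1
  B8←B7: walk B7→B5→B3→B2 to B1
  B0: DF=∅
  B1: DF=∅
  B2: DF={B2,B8}
  B3: DF={B4,B8}
  B4: DF={B2}
  B5: DF={B8}
  B6: DF=∅
  B7: DF={B8}
  B8: DF=∅

φ for g: defs {B1,B3,B8}
  DF⁺ = {B2,B4,B8}

Answer: ["B2", "B4", "B8"]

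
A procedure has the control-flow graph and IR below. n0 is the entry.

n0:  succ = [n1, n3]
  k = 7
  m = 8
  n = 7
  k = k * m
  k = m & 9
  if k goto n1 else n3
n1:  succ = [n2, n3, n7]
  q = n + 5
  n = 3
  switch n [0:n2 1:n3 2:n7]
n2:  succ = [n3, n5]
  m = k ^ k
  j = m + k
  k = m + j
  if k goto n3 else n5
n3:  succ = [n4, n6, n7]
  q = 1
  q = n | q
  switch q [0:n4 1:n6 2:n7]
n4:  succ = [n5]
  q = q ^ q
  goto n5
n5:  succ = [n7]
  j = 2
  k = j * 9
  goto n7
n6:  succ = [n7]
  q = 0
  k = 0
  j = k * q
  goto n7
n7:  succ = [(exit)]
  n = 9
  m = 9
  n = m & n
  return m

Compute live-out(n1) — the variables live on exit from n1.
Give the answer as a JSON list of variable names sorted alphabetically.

Block summaries:
  n0: def={k,m,n} ue=∅
  n1: def={n,q} ue={n}
  n2: def={j,k,m} ue={k}
  n3: def={q} ue={n}
  n4: def={q} ue={q}
  n5: def={j,k} ue=∅
  n6: def={j,k,q} ue=∅
  n7: def={m,n} ue=∅

Liveness:
  n0 li=∅ lo={k,n}
  n1 li={k,n} lo={k,n}
  n2 li={k,n} lo={n}
  n3 li={n} lo={q}
  n4 li={q} lo=∅
  n5 li=∅ lo=∅
  n6 li=∅ lo=∅
  n7 li=∅ lo=∅

live-out(n1) = ["k", "n"]

Answer: ["k", "n"]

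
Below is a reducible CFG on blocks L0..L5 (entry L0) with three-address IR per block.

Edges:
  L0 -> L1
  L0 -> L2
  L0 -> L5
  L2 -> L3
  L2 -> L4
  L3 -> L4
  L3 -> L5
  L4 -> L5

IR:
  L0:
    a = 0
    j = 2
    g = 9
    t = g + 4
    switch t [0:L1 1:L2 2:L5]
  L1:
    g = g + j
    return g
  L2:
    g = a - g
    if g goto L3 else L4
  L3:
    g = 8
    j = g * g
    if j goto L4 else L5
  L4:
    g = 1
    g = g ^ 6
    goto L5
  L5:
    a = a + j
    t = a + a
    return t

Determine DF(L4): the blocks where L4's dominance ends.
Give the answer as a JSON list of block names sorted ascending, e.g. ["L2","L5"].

idom tree: L1←L0 L2←L0 L3←L2 L4←L2 L5←L0
Join-block Dom:
  L4: preds {L2,L3}: {L0,L2} ∩ {L0,L2,L3} = {L0,L2}; idom=L2
  L5: preds {L0,L3,L4}: {L0} ∩ {L0,L2,L3} ∩ {L0,L2,L4} = {L0}; idom=L0

Frontier:
  join L4 pred L2: · stop@L2
  join L4 pred L3: L3 stop@L2
  join L5 pred L0: · stop@L0
  join L5 pred L3: L3→L2 stop@L0
  join L5 pred L4: L4→L2 stop@L0
  DF(L0)=∅
  DF(L1)=∅
  DF(L2)={L5}
  DF(L3)={L4,L5}
  DF(L4)={L5}
  DF(L5)=∅

DF(L4) = ["L5"]

Answer: ["L5"]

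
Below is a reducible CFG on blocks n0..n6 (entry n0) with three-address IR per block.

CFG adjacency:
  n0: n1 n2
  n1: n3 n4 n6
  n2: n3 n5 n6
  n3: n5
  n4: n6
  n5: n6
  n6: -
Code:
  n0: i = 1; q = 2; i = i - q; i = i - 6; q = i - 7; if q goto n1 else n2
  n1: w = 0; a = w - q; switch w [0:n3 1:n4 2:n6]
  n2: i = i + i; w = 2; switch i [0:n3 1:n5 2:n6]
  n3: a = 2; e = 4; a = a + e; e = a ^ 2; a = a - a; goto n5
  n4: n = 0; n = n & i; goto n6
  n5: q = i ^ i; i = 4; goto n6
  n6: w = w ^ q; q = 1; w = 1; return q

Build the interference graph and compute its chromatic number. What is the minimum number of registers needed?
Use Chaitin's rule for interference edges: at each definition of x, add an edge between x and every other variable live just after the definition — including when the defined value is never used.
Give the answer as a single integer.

Answer: 4

Working:
Block summaries:
  n0: {i,q} / ∅
  n1: {a,w} / {q}
  n2: {i,w} / {i}
  n3: {a,e} / ∅
  n4: {n} / {i}
  n5: {i,q} / {i}
  n6: {q,w} / {q,w}

Liveness:
  n0: in=∅ out={i,q}
  n1: in={i,q} out={i,q,w}
  n2: in={i,q} out={i,q,w}
  n3: in={i,w} out={i,w}
  n4: in={i,q,w} out={q,w}
  n5: in={i,w} out={q,w}
  n6: in={q,w} out=∅

Conflict graph:
  a↔{e,i,q,w}
  e↔{a,i,w}
  i↔{a,e,n,q,w}
  n↔{i,q,w}
  q↔{a,i,n,w}
  w↔{a,e,i,n,q}

Chromatic number:
  {a,e,i,w} pairwise interfere (4-clique) ⇒ χ ≥ 4
  4-colouring: c0={i}  c1={w}  c2={a,n}  c3={e,q}
  χ = 4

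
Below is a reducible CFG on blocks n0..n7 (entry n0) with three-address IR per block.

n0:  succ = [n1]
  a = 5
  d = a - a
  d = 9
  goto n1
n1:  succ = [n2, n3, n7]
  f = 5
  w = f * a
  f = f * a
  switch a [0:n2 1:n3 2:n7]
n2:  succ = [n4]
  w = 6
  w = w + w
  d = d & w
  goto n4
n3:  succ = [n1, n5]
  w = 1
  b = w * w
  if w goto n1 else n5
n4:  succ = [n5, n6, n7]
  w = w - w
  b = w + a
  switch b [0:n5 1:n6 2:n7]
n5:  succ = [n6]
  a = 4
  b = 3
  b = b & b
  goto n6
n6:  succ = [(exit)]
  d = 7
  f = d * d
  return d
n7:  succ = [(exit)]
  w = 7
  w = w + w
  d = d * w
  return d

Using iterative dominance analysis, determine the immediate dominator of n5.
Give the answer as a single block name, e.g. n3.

Answer: n1

Derivation:
idom tree: n1←n0 n2←n1 n3←n1 n4←n2 n5←n1 n6←n1 n7←n1
Dom∩ at merges:
  n1: preds {n0,n3}: {n0} ∩ {n0,n1,n3} = {n0}; idom=n0
  n5: preds {n3,n4}: {n0,n1,n3} ∩ {n0,n1,n2,n4} = {n0,n1}; idom=n1
  n6: preds {n4,n5}: {n0,n1,n2,n4} ∩ {n0,n1,n5} = {n0,n1}; idom=n1
  n7: preds {n1,n4}: {n0,n1} ∩ {n0,n1,n2,n4} = {n0,n1}; idom=n1

idom(n5) = n1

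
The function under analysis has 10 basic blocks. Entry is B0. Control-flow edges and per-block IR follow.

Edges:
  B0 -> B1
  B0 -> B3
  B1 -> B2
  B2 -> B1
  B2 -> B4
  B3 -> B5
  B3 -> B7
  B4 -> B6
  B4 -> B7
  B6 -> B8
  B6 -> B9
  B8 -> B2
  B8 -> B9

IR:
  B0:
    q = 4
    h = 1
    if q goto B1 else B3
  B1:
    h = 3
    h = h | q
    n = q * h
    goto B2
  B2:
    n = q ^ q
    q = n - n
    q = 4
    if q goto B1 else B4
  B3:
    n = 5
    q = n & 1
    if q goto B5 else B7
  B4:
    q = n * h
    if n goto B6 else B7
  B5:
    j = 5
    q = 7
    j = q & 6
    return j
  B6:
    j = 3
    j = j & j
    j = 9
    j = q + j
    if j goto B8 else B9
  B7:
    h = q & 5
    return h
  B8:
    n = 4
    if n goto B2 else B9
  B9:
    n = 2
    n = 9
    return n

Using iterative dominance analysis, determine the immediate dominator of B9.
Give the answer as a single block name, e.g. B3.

idom tree: B1←B0 B2←B1 B3←B0 B4←B2 B5←B3 B6←B4 B7←B0 B8←B6 B9←B6
Join-block Dom:
  B1: preds {B0,B2}: {B0} ∩ {B0,B1,B2} = {B0}; idom=B0
  B2: preds {B1,B8}: {B0,B1} ∩ {B0,B1,B2,B4,B6,B8} = {B0,B1}; idom=B1
  B7: preds {B3,B4}: {B0,B3} ∩ {B0,B1,B2,B4} = {B0}; idom=B0
  B9: preds {B6,B8}: {B0,B1,B2,B4,B6} ∩ {B0,B1,B2,B4,B6,B8} = {B0,B1,B2,B4,B6}; idom=B6

idom(B9) = B6

Answer: B6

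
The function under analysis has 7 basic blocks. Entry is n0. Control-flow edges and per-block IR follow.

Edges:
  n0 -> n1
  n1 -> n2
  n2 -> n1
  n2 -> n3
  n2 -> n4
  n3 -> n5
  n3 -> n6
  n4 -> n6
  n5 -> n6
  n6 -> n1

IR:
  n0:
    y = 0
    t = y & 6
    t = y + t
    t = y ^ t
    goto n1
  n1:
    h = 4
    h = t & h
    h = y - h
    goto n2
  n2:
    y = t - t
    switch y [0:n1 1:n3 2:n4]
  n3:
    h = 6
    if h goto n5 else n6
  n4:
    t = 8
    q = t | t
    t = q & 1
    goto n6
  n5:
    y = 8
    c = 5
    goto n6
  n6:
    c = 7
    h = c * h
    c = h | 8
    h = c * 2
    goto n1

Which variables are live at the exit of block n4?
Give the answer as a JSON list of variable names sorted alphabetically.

Per-block:
  n0 def {t,y} use ∅
  n1 def {h} use {t,y}
  n2 def {y} use {t}
  n3 def {h} use ∅
  n4 def {q,t} use ∅
  n5 def {c,y} use ∅
  n6 def {c,h} use {h}

Live sets:
  n0: in=∅ out={t,y}
  n1: in={t,y} out={h,t}
  n2: in={h,t} out={h,t,y}
  n3: in={t,y} out={h,t,y}
  n4: in={h,y} out={h,t,y}
  n5: in={h,t} out={h,t,y}
  n6: in={h,t,y} out={t,y}

live-out(n4) = ["h", "t", "y"]

Answer: ["h", "t", "y"]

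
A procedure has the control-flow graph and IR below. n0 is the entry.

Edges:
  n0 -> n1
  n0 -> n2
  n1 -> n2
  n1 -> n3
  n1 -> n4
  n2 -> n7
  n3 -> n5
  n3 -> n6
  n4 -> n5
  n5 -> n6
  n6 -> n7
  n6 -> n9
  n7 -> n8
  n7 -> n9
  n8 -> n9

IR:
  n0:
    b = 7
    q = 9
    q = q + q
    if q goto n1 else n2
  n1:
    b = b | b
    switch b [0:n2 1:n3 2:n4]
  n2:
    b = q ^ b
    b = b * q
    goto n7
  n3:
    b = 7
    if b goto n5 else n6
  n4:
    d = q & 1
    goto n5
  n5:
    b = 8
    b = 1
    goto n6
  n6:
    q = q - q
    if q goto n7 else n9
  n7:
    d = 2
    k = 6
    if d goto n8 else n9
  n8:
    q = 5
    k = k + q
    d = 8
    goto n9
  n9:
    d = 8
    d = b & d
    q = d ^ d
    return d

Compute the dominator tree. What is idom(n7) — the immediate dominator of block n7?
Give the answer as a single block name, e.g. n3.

Answer: n0

Derivation:
idom tree: n1←n0 n2←n0 n3←n1 n4←n1 n5←n1 n6←n1 n7←n0 n8←n7 n9←n0
Dom∩ at merges:
  n2: preds {n0,n1}: {n0} ∩ {n0,n1} = {n0}; idom=n0
  n5: preds {n3,n4}: {n0,n1,n3} ∩ {n0,n1,n4} = {n0,n1}; idom=n1
  n6: preds {n3,n5}: {n0,n1,n3} ∩ {n0,n1,n5} = {n0,n1}; idom=n1
  n7: preds {n2,n6}: {n0,n2} ∩ {n0,n1,n6} = {n0}; idom=n0
  n9: preds {n6,n7,n8}: {n0,n1,n6} ∩ {n0,n7} ∩ {n0,n7,n8} = {n0}; idom=n0

idom(n7) = n0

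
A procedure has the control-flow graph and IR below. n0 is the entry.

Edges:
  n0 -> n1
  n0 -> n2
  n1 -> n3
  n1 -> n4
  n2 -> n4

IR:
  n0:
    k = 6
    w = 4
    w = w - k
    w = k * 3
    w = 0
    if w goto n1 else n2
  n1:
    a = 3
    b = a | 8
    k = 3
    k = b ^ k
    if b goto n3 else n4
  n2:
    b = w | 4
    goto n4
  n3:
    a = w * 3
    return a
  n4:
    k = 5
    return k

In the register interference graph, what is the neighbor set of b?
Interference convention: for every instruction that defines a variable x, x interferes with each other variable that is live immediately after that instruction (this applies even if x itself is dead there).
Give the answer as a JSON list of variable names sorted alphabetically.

Per-block:
  n0: {k,w} / ∅
  n1: {a,b,k} / ∅
  n2: {b} / {w}
  n3: {a} / {w}
  n4: {k} / ∅

Liveness:
  n0: in=∅ out={w}
  n1: in={w} out={w}
  n2: in={w} out=∅
  n3: in={w} out=∅
  n4: in=∅ out=∅

Interfere edges:
  a — {w}
  b — {k,w}
  k — {b,w}
  w — {a,b,k}

N(b) = ["k", "w"]

Answer: ["k", "w"]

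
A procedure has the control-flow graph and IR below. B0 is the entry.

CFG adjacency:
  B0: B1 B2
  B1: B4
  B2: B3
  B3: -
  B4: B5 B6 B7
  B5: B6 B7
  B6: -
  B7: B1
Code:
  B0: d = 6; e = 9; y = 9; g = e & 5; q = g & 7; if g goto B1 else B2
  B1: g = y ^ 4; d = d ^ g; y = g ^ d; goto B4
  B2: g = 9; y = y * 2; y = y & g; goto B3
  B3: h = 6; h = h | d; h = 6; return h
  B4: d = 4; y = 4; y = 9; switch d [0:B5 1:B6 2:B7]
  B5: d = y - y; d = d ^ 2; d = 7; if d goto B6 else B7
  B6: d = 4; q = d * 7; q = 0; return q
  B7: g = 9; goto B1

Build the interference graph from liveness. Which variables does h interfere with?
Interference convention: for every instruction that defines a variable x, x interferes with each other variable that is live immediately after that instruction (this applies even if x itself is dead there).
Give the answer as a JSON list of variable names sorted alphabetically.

Answer: ["d"]

Working:
Per-block:
  B0: {d,e,g,q,y} / ∅
  B1: {d,g,y} / {d,y}
  B2: {g,y} / {y}
  B3: {h} / {d}
  B4: {d,y} / ∅
  B5: {d} / {y}
  B6: {d,q} / ∅
  B7: {g} / ∅

Live sets:
  B0: in=∅ out={d,y}
  B1: in={d,y} out=∅
  B2: in={d,y} out={d}
  B3: in={d} out=∅
  B4: in=∅ out={d,y}
  B5: in={y} out={d,y}
  B6: in=∅ out=∅
  B7: in={d,y} out={d,y}

Conflict graph:
  d↔{e,g,h,q,y}
  e↔{d,y}
  g↔{d,q,y}
  h↔{d}
  q↔{d,g,y}
  y↔{d,e,g,q}

N(h) = ["d"]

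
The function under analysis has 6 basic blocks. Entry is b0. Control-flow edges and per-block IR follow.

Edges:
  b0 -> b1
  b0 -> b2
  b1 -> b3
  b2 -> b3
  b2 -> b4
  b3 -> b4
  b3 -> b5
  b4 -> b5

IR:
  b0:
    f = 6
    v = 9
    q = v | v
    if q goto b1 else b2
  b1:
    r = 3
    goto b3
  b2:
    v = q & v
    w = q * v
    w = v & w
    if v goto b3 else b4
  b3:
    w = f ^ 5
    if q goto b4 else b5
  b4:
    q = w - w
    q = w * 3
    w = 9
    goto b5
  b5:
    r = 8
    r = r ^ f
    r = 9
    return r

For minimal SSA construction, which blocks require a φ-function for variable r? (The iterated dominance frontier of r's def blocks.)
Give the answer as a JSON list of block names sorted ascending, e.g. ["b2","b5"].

idom tree: b1←b0 b2←b0 b3←b0 b4←b0 b5←b0
Join-block Dom:
  b3: preds {b1,b2}: {b0,b1} ∩ {b0,b2} = {b0}; idom=b0
  b4: preds {b2,b3}: {b0,b2} ∩ {b0,b3} = {b0}; idom=b0
  b5: preds {b3,b4}: {b0,b3} ∩ {b0,b4} = {b0}; idom=b0

Frontier:
  b3←b1: walk b1 to b0
  b3←b2: walk b2 to b0
  b4←b2: walk b2 to b0
  b4←b3: walk b3 to b0
  b5←b3: walk b3 to b0
  b5←b4: walk b4 to b0
  b0 → ∅
  b1 → {b3}
  b2 → {b3,b4}
  b3 → {b4,b5}
  b4 → {b5}
  b5 → ∅

φ for r: defs {b1,b5}
  DF⁺ = {b3,b4,b5}

Answer: ["b3", "b4", "b5"]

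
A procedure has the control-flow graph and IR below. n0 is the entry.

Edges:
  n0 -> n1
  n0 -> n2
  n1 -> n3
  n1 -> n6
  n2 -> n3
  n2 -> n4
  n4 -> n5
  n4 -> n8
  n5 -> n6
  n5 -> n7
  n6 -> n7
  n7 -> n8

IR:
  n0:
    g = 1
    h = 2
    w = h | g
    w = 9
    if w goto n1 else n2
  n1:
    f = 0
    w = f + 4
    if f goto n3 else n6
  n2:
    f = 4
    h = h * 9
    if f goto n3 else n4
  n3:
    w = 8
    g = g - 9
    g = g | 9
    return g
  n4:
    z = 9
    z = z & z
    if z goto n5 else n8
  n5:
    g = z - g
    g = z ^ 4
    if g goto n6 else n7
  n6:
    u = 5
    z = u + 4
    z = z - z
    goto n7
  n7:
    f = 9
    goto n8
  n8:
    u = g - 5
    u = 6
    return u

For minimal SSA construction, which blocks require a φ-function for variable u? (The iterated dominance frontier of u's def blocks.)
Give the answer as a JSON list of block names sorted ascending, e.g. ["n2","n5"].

Answer: ["n7", "n8"]

Analysis:
idom tree: n1←n0 n2←n0 n3←n0 n4←n2 n5←n4 n6←n0 n7←n0 n8←n0
Dom at joins:
  n3: preds {n1,n2}: {n0,n1} ∩ {n0,n2} = {n0}; idom=n0
  n6: preds {n1,n5}: {n0,n1} ∩ {n0,n2,n4,n5} = {n0}; idom=n0
  n7: preds {n5,n6}: {n0,n2,n4,n5} ∩ {n0,n6} = {n0}; idom=n0
  n8: preds {n4,n7}: {n0,n2,n4} ∩ {n0,n7} = {n0}; idom=n0

DF derivation:
  join n3 pred n1: n1 stop@n0
  join n3 pred n2: n2 stop@n0
  join n6 pred n1: n1 stop@n0
  join n6 pred n5: n5→n4→n2 stop@n0
  join n7 pred n5: n5→n4→n2 stop@n0
  join n7 pred n6: n6 stop@n0
  join n8 pred n4: n4→n2 stop@n0
  join n8 pred n7: n7 stop@n0
  n0: DF=∅
  n1: DF={n3,n6}
  n2: DF={n3,n6,n7,n8}
  n3: DF=∅
  n4: DF={n6,n7,n8}
  n5: DF={n6,n7}
  n6: DF={n7}
  n7: DF={n8}
  n8: DF=∅

φ for u: defs {n6,n8}
  DF⁺ = {n7,n8}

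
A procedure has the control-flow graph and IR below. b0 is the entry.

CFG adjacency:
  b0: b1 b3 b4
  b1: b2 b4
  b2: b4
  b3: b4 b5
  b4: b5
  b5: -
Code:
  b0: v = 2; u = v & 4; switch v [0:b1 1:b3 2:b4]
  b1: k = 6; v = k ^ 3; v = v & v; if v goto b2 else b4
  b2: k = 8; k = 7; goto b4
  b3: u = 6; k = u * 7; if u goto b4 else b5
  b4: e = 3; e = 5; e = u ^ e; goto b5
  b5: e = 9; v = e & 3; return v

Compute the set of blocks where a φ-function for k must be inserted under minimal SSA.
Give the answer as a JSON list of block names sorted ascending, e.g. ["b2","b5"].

Answer: ["b4", "b5"]

Derivation:
idom tree: b1←b0 b2←b1 b3←b0 b4←b0 b5←b0
Dom at joins:
  b4: preds {b0,b1,b2,b3}: {b0} ∩ {b0,b1} ∩ {b0,b1,b2} ∩ {b0,b3} = {b0}; idom=b0
  b5: preds {b3,b4}: {b0,b3} ∩ {b0,b4} = {b0}; idom=b0

DF derivation:
  b4←b0: walk · to b0
  b4←b1: walk b1 to b0
  b4←b2: walk b2→b1 to b0
  b4←b3: walk b3 to b0
  b5←b3: walk b3 to b0
  b5←b4: walk b4 to b0
  b0 → ∅
  b1 → {b4}
  b2 → {b4}
  b3 → {b4,b5}
  b4 → {b5}
  b5 → ∅

φ for k: defs {b1,b2,b3}
  DF⁺ = {b4,b5}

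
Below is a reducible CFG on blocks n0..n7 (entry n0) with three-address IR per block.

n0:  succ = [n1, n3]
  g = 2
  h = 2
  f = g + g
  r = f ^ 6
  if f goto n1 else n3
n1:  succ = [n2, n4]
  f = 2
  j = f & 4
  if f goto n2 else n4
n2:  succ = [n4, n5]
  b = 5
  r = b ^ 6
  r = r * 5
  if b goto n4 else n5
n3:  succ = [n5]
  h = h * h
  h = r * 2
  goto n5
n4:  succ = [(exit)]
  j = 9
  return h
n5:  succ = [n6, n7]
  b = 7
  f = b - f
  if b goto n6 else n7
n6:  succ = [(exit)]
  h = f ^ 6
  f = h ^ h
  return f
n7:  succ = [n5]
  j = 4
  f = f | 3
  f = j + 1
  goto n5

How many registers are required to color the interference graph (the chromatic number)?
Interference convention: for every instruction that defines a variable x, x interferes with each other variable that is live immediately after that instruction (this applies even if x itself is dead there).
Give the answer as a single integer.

def/use:
  n0 def {f,g,h,r} use ∅
  n1 def {f,j} use ∅
  n2 def {b,r} use ∅
  n3 def {h} use {h,r}
  n4 def {j} use {h}
  n5 def {b,f} use {f}
  n6 def {f,h} use {f}
  n7 def {f,j} use {f}

Backward fixpoint:
  live n0: ∅→{f,h,r}
  live n1: {h}→{f,h}
  live n2: {f,h}→{f,h}
  live n3: {f,h,r}→{f}
  live n4: {h}→∅
  live n5: {f}→{f}
  live n6: {f}→∅
  live n7: {f}→{f}

Interfere edges:
  b: {f,h,r}
  f: {b,h,j,r}
  g: {h}
  h: {b,f,g,j,r}
  j: {f,h}
  r: {b,f,h}

Colouring:
  lower bound: {b,f,h,r} mutually conflict ⇒ χ ≥ 4
  assign b→R2 f→R1 g→R1 h→R0 j→R2 r→R3 — no edge inside a register ⇒ χ ≤ 4
  χ = 4

Answer: 4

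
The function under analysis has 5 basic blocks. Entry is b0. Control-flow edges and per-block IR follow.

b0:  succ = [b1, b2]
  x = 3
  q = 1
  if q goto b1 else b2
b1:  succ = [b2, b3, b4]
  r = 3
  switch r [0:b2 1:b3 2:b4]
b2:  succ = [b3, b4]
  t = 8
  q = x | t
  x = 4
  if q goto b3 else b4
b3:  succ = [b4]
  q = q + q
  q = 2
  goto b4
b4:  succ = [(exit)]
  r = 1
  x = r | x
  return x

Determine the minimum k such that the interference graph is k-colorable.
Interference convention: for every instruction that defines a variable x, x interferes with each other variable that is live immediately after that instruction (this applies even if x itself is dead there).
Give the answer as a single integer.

Per-block:
  b0 def {q,x} use ∅
  b1 def {r} use ∅
  b2 def {q,t,x} use {x}
  b3 def {q} use {q}
  b4 def {r,x} use {x}

Backward fixpoint:
  b0: in=∅ out={q,x}
  b1: in={q,x} out={q,x}
  b2: in={x} out={q,x}
  b3: in={q,x} out={x}
  b4: in={x} out=∅

Conflict graph:
  q — {r,x}
  r — {q,x}
  t — {x}
  x — {q,r,t}

Chromatic number:
  lower bound: {q,r,x} mutually conflict ⇒ χ ≥ 3
  3-colouring: c0={x}  c1={q,t}  c2={r}
  χ = 3

Answer: 3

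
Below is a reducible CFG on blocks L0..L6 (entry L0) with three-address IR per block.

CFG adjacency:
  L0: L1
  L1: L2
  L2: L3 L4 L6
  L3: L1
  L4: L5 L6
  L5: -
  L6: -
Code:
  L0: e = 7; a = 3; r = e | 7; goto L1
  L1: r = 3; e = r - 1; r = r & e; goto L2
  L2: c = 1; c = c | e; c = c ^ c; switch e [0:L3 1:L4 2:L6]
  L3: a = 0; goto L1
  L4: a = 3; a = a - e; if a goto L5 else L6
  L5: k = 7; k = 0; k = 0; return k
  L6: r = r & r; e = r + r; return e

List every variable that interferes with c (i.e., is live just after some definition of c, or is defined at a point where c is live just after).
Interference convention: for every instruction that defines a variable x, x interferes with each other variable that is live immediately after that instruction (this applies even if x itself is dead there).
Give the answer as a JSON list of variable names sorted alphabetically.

Answer: ["e", "r"]

Analysis:
def/use:
  L0 def {a,e,r} use ∅
  L1 def {e,r} use ∅
  L2 def {c} use {e}
  L3 def {a} use ∅
  L4 def {a} use {e}
  L5 def {k} use ∅
  L6 def {e,r} use {r}

Backward fixpoint:
  L0: in=∅ out=∅
  L1: in=∅ out={e,r}
  L2: in={e,r} out={e,r}
  L3: in=∅ out=∅
  L4: in={e,r} out={r}
  L5: in=∅ out=∅
  L6: in={r} out=∅

Interfere edges:
  a — {e,r}
  c — {e,r}
  e — {a,c,r}
  k — ∅
  r — {a,c,e}

N(c) = ["e", "r"]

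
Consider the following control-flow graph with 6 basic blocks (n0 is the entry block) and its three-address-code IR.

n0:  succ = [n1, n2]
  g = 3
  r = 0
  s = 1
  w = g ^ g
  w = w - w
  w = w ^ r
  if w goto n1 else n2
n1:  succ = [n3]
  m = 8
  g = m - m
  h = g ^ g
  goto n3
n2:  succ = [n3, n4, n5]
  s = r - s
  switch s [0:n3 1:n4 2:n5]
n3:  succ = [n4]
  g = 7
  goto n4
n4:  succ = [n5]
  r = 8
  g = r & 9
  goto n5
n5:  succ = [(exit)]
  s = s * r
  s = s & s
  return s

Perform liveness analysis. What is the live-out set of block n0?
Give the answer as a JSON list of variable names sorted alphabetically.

Answer: ["r", "s"]

Derivation:
Per-block:
  n0: def={g,r,s,w} ue=∅
  n1: def={g,h,m} ue=∅
  n2: def={s} ue={r,s}
  n3: def={g} ue=∅
  n4: def={g,r} ue=∅
  n5: def={s} ue={r,s}

Backward fixpoint:
  n0 li=∅ lo={r,s}
  n1 li={s} lo={s}
  n2 li={r,s} lo={r,s}
  n3 li={s} lo={s}
  n4 li={s} lo={r,s}
  n5 li={r,s} lo=∅

live-out(n0) = ["r", "s"]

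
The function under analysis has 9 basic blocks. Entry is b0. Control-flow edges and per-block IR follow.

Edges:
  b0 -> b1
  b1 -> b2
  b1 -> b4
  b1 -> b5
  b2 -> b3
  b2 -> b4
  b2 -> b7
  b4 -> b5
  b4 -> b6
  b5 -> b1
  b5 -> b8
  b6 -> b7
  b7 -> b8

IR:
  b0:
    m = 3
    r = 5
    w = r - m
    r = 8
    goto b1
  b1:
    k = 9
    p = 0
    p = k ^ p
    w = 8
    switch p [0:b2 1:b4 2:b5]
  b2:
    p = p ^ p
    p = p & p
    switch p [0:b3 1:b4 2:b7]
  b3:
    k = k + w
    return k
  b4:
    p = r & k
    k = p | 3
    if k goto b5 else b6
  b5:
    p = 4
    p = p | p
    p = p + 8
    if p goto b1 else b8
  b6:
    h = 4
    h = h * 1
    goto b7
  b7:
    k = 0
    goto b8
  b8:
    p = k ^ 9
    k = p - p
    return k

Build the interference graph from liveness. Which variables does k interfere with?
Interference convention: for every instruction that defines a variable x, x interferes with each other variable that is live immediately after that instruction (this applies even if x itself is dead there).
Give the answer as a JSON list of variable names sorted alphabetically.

Answer: ["p", "r", "w"]

Working:
Per-block:
  b0 def {m,r,w} use ∅
  b1 def {k,p,w} use ∅
  b2 def {p} use {p}
  b3 def {k} use {k,w}
  b4 def {k,p} use {k,r}
  b5 def {p} use ∅
  b6 def {h} use ∅
  b7 def {k} use ∅
  b8 def {k,p} use {k}

Live sets:
  live b0: ∅→{r}
  live b1: {r}→{k,p,r,w}
  live b2: {k,p,r,w}→{k,r,w}
  live b3: {k,w}→∅
  live b4: {k,r}→{k,r}
  live b5: {k,r}→{k,r}
  live b6: ∅→∅
  live b7: ∅→{k}
  live b8: {k}→∅

Conflict graph:
  h↔∅
  k↔{p,r,w}
  m↔{r}
  p↔{k,r,w}
  r↔{k,m,p,w}
  w↔{k,p,r}

N(k) = ["p", "r", "w"]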